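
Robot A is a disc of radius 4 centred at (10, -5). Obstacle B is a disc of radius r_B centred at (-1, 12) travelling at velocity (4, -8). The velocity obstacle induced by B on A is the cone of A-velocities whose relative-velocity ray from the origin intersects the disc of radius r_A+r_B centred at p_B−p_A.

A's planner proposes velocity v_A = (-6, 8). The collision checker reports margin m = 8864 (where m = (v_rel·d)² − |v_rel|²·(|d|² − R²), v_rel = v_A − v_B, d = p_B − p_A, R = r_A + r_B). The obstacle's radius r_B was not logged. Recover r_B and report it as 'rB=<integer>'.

m = 8864
d = (-11, 17);  v_rel = (-10, 16),  |v_rel|² = 356
v_rel×d = (-10)·(17) − (16)·(-11) = 6
since m = R²·356 − 6²:  R² = (36 + 8864) / 356 = 25
R = √25 = 5  ⇒  r_B = 5 − 4 = 1

rB=1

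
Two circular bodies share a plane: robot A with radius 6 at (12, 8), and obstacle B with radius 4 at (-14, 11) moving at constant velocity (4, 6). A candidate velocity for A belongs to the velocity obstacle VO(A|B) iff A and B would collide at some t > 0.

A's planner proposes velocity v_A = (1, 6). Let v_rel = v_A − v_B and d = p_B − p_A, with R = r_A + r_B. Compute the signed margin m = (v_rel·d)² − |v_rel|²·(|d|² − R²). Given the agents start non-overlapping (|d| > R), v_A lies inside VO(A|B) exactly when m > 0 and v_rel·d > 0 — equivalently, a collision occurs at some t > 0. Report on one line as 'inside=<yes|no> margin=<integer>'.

d = (-26, 3),  |d|² = 685;  R = 6+4 = 10,  c = 685−10² = 585
v_rel = (-3, 0),  |v_rel|² = 9;  v_rel·d = (-3)·(-26) + (0)·(3) = 78
9·t² − 156·t + 585 = 0  ⇒  m = 78² − 9·585 = 819
m = 819 > 0,  v_rel·d = 78 > 0  ⇒  inside

inside=yes margin=819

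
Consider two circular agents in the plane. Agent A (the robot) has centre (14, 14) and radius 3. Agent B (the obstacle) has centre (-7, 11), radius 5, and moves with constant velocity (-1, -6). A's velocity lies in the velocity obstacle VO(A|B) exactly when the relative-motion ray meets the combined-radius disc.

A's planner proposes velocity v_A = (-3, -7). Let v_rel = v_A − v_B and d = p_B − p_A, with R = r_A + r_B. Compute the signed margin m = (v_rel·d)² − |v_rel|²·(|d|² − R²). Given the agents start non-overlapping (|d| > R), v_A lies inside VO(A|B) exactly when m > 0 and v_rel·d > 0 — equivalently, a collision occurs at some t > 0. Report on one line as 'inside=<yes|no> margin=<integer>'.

d = (-21, -3),  |d|² = 450;  R = 3+5 = 8,  c = 450−8² = 386
v_rel = (-2, -1),  |v_rel|² = 5;  v_rel·d = (-2)·(-21) + (-1)·(-3) = 45
5·t² − 90·t + 386 = 0  ⇒  m = 45² − 5·386 = 95
m = 95 > 0,  v_rel·d = 45 > 0  ⇒  inside

inside=yes margin=95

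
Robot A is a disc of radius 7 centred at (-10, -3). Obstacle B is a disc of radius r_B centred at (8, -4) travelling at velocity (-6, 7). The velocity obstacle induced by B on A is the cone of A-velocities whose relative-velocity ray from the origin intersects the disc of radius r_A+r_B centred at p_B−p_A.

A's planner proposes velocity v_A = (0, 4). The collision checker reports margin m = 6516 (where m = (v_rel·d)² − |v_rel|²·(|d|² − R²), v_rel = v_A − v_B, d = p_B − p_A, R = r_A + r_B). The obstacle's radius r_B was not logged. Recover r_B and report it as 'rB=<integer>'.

m = 6516
d = (18, -1);  v_rel = (6, -3),  |v_rel|² = 45
v_rel×d = (6)·(-1) − (-3)·(18) = 48
since m = R²·45 − 48²:  R² = (2304 + 6516) / 45 = 196
R = √196 = 14  ⇒  r_B = 14 − 7 = 7

rB=7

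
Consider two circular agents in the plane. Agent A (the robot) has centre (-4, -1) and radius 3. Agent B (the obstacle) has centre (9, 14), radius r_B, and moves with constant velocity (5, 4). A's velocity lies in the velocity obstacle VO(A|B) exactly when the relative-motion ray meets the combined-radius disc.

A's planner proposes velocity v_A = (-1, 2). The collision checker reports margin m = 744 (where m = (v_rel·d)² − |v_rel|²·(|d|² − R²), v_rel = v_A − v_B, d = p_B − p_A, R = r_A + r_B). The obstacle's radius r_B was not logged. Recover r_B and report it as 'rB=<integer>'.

m = 744
d = (13, 15);  v_rel = (-6, -2),  |v_rel|² = 40
v_rel×d = (-6)·(15) − (-2)·(13) = -64
since m = R²·40 − (-64)²:  R² = (4096 + 744) / 40 = 121
R = √121 = 11  ⇒  r_B = 11 − 3 = 8

rB=8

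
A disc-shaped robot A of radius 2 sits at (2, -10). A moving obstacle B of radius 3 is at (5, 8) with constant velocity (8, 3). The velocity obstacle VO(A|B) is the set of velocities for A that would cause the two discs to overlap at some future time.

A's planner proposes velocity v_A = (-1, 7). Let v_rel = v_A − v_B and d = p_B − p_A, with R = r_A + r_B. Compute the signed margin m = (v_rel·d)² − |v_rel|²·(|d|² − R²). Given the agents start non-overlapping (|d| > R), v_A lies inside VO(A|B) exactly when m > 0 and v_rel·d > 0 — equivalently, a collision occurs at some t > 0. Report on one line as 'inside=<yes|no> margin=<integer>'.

d = (3, 18),  |d|² = 333;  R = 2+3 = 5,  c = 333−5² = 308
v_rel = (-9, 4),  |v_rel|² = 97;  v_rel·d = (-9)·(3) + (4)·(18) = 45
97·t² − 90·t + 308 = 0  ⇒  m = 45² − 97·308 = -27851
m = -27851 < 0,  v_rel·d = 45 > 0  ⇒  outside

inside=no margin=-27851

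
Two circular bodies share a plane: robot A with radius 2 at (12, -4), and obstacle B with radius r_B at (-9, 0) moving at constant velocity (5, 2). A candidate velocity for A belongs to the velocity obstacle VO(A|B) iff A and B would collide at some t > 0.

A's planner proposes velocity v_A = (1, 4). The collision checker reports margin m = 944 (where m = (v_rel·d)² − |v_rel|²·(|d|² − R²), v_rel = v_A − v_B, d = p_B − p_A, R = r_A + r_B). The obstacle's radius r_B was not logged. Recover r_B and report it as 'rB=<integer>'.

m = 944
d = (-21, 4);  v_rel = (-4, 2),  |v_rel|² = 20
v_rel×d = (-4)·(4) − (2)·(-21) = 26
since m = R²·20 − 26²:  R² = (676 + 944) / 20 = 81
R = √81 = 9  ⇒  r_B = 9 − 2 = 7

rB=7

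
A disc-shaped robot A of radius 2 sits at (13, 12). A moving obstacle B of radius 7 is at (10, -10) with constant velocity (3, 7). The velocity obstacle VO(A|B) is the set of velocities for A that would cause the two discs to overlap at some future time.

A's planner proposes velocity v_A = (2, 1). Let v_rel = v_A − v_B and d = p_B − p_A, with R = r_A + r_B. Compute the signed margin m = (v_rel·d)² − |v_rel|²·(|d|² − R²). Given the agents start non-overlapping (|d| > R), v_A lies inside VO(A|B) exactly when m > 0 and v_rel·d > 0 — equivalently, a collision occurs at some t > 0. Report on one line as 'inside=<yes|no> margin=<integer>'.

d = (-3, -22),  |d|² = 493;  R = 2+7 = 9,  c = 493−9² = 412
v_rel = (-1, -6),  |v_rel|² = 37;  v_rel·d = (-1)·(-3) + (-6)·(-22) = 135
37·t² − 270·t + 412 = 0  ⇒  m = 135² − 37·412 = 2981
m = 2981 > 0,  v_rel·d = 135 > 0  ⇒  inside

inside=yes margin=2981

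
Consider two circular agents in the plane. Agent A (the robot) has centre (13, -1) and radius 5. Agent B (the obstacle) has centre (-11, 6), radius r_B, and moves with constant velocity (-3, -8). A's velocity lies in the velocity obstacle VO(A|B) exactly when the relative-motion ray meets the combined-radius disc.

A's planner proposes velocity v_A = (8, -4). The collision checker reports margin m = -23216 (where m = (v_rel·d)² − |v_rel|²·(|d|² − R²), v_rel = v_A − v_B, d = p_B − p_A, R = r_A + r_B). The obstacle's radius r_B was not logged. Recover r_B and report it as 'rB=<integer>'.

m = -23216
d = (-24, 7);  v_rel = (11, 4),  |v_rel|² = 137
v_rel×d = (11)·(7) − (4)·(-24) = 173
since m = R²·137 − 173²:  R² = (29929 + -23216) / 137 = 49
R = √49 = 7  ⇒  r_B = 7 − 5 = 2

rB=2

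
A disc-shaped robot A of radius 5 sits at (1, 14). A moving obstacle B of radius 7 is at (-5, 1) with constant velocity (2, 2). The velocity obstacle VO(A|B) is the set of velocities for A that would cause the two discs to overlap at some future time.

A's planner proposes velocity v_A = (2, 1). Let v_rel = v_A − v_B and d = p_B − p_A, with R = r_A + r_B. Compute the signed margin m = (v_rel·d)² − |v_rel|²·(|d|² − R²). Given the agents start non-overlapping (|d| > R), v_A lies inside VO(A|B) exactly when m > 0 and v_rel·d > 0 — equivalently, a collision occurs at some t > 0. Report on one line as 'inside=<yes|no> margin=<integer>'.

d = (-6, -13),  |d|² = 205;  R = 5+7 = 12,  c = 205−12² = 61
v_rel = (0, -1),  |v_rel|² = 1;  v_rel·d = (0)·(-6) + (-1)·(-13) = 13
1·t² − 26·t + 61 = 0  ⇒  m = 13² − 1·61 = 108
m = 108 > 0,  v_rel·d = 13 > 0  ⇒  inside

inside=yes margin=108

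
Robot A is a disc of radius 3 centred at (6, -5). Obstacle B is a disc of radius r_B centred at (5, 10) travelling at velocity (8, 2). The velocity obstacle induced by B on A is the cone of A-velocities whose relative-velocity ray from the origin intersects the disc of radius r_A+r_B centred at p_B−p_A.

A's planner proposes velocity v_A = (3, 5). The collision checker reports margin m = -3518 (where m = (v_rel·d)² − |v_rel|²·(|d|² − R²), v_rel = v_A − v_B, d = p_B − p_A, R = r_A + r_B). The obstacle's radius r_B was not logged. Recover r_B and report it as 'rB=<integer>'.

m = -3518
d = (-1, 15);  v_rel = (-5, 3),  |v_rel|² = 34
v_rel×d = (-5)·(15) − (3)·(-1) = -72
since m = R²·34 − (-72)²:  R² = (5184 + -3518) / 34 = 49
R = √49 = 7  ⇒  r_B = 7 − 3 = 4

rB=4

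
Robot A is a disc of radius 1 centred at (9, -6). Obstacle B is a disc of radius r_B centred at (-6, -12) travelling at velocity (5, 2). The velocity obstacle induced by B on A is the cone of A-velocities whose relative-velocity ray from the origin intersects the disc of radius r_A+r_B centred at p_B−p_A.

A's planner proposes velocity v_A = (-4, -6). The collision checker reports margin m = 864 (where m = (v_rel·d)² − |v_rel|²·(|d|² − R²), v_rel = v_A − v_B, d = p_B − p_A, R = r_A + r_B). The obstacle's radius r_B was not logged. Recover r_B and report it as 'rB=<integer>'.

m = 864
d = (-15, -6);  v_rel = (-9, -8),  |v_rel|² = 145
v_rel×d = (-9)·(-6) − (-8)·(-15) = -66
since m = R²·145 − (-66)²:  R² = (4356 + 864) / 145 = 36
R = √36 = 6  ⇒  r_B = 6 − 1 = 5

rB=5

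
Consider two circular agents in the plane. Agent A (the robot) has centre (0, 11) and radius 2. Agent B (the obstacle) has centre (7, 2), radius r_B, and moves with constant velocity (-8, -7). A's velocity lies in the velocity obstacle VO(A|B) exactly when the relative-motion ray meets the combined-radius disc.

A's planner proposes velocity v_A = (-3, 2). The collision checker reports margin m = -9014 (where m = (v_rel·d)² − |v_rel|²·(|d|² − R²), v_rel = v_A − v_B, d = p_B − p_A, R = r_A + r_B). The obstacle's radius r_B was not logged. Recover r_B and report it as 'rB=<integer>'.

m = -9014
d = (7, -9);  v_rel = (5, 9),  |v_rel|² = 106
v_rel×d = (5)·(-9) − (9)·(7) = -108
since m = R²·106 − (-108)²:  R² = (11664 + -9014) / 106 = 25
R = √25 = 5  ⇒  r_B = 5 − 2 = 3

rB=3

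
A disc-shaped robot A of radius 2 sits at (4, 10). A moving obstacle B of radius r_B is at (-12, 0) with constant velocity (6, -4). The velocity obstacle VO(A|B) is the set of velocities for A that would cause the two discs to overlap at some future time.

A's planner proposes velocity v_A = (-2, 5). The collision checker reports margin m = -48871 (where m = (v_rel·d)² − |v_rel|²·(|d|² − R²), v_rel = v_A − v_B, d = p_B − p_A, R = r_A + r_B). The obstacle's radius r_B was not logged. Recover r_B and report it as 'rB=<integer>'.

m = -48871
d = (-16, -10);  v_rel = (-8, 9),  |v_rel|² = 145
v_rel×d = (-8)·(-10) − (9)·(-16) = 224
since m = R²·145 − 224²:  R² = (50176 + -48871) / 145 = 9
R = √9 = 3  ⇒  r_B = 3 − 2 = 1

rB=1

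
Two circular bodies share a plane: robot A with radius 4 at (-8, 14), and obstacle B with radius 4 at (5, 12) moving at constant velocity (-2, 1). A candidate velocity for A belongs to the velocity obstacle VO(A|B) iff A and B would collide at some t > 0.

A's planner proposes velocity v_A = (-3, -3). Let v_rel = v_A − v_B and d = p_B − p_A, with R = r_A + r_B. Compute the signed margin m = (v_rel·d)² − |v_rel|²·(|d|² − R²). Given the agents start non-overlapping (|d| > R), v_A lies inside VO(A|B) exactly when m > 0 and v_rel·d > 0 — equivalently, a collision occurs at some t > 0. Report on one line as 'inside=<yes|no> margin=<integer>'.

d = (13, -2),  |d|² = 173;  R = 4+4 = 8,  c = 173−8² = 109
v_rel = (-1, -4),  |v_rel|² = 17;  v_rel·d = (-1)·(13) + (-4)·(-2) = -5
17·t² + 10·t + 109 = 0  ⇒  m = (-5)² − 17·109 = -1828
m = -1828 < 0,  v_rel·d = -5 < 0  ⇒  outside

inside=no margin=-1828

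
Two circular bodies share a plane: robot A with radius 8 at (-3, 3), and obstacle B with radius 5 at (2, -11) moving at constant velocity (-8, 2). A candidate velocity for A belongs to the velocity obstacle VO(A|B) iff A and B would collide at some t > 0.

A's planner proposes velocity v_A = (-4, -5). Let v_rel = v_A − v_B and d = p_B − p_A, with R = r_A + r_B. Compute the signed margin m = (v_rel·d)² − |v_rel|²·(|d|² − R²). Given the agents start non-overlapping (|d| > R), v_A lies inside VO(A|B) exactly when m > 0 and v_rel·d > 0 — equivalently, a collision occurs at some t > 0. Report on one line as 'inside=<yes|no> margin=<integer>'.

d = (5, -14),  |d|² = 221;  R = 8+5 = 13,  c = 221−13² = 52
v_rel = (4, -7),  |v_rel|² = 65;  v_rel·d = (4)·(5) + (-7)·(-14) = 118
65·t² − 236·t + 52 = 0  ⇒  m = 118² − 65·52 = 10544
m = 10544 > 0,  v_rel·d = 118 > 0  ⇒  inside

inside=yes margin=10544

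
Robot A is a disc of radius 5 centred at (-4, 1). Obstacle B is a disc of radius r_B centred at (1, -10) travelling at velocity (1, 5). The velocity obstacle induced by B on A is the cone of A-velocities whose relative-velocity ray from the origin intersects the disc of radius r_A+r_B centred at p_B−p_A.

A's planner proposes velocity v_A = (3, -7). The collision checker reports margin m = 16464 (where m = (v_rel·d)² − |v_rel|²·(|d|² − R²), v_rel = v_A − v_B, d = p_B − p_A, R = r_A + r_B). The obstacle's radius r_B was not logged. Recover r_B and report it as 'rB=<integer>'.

m = 16464
d = (5, -11);  v_rel = (2, -12),  |v_rel|² = 148
v_rel×d = (2)·(-11) − (-12)·(5) = 38
since m = R²·148 − 38²:  R² = (1444 + 16464) / 148 = 121
R = √121 = 11  ⇒  r_B = 11 − 5 = 6

rB=6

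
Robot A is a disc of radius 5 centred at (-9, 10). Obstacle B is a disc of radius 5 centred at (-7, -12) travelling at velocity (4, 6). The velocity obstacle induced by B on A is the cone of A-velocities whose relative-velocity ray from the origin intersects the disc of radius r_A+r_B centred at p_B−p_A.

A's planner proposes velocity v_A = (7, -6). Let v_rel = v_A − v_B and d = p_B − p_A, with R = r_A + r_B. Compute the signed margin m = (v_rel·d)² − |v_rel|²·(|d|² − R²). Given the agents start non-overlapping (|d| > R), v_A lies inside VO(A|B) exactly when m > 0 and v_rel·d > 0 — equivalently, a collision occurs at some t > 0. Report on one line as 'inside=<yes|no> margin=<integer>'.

d = (2, -22),  |d|² = 488;  R = 5+5 = 10,  c = 488−10² = 388
v_rel = (3, -12),  |v_rel|² = 153;  v_rel·d = (3)·(2) + (-12)·(-22) = 270
153·t² − 540·t + 388 = 0  ⇒  m = 270² − 153·388 = 13536
m = 13536 > 0,  v_rel·d = 270 > 0  ⇒  inside

inside=yes margin=13536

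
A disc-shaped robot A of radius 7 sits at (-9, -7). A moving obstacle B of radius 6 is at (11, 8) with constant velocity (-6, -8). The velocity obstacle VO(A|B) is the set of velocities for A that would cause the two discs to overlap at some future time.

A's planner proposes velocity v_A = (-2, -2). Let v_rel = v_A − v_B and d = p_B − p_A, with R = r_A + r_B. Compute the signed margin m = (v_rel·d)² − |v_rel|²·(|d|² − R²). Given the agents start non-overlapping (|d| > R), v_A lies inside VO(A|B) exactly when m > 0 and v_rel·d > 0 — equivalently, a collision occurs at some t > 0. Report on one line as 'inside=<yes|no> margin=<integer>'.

d = (20, 15),  |d|² = 625;  R = 7+6 = 13,  c = 625−13² = 456
v_rel = (4, 6),  |v_rel|² = 52;  v_rel·d = (4)·(20) + (6)·(15) = 170
52·t² − 340·t + 456 = 0  ⇒  m = 170² − 52·456 = 5188
m = 5188 > 0,  v_rel·d = 170 > 0  ⇒  inside

inside=yes margin=5188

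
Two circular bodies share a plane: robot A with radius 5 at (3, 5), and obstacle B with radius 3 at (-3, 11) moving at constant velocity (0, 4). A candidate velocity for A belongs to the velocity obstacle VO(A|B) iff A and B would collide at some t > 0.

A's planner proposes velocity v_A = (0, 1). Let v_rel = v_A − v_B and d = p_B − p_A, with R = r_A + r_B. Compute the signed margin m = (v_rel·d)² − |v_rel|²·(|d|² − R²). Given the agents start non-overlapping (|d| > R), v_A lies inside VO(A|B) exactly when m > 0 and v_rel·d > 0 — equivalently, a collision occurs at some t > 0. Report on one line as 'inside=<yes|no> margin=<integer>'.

d = (-6, 6),  |d|² = 72;  R = 5+3 = 8,  c = 72−8² = 8
v_rel = (0, -3),  |v_rel|² = 9;  v_rel·d = (0)·(-6) + (-3)·(6) = -18
9·t² + 36·t + 8 = 0  ⇒  m = (-18)² − 9·8 = 252
m = 252 > 0,  v_rel·d = -18 < 0  ⇒  outside

inside=no margin=252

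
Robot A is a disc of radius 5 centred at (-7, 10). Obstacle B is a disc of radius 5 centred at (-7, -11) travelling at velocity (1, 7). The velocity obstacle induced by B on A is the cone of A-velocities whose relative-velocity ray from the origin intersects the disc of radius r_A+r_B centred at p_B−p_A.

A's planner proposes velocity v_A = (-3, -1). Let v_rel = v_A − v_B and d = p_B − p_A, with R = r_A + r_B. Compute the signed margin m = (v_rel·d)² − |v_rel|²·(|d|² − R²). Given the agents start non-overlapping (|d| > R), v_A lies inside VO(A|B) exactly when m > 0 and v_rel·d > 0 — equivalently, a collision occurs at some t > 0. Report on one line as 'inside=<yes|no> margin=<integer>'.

d = (0, -21),  |d|² = 441;  R = 5+5 = 10,  c = 441−10² = 341
v_rel = (-4, -8),  |v_rel|² = 80;  v_rel·d = (-4)·(0) + (-8)·(-21) = 168
80·t² − 336·t + 341 = 0  ⇒  m = 168² − 80·341 = 944
m = 944 > 0,  v_rel·d = 168 > 0  ⇒  inside

inside=yes margin=944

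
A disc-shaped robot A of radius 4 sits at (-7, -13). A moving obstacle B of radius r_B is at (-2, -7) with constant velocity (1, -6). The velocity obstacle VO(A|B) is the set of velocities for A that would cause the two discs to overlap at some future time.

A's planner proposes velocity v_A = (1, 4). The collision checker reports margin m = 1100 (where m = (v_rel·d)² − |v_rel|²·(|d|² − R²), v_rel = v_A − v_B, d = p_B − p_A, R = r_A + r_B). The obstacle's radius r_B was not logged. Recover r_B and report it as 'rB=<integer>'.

m = 1100
d = (5, 6);  v_rel = (0, 10),  |v_rel|² = 100
v_rel×d = (0)·(6) − (10)·(5) = -50
since m = R²·100 − (-50)²:  R² = (2500 + 1100) / 100 = 36
R = √36 = 6  ⇒  r_B = 6 − 4 = 2

rB=2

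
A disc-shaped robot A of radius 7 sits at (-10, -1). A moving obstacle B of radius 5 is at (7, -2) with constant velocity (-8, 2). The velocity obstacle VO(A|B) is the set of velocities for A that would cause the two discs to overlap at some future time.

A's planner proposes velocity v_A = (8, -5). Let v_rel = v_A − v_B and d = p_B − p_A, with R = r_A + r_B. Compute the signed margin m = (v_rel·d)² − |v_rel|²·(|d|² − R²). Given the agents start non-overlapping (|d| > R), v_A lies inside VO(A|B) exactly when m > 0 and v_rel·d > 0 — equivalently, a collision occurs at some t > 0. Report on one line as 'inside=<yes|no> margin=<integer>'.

d = (17, -1),  |d|² = 290;  R = 7+5 = 12,  c = 290−12² = 146
v_rel = (16, -7),  |v_rel|² = 305;  v_rel·d = (16)·(17) + (-7)·(-1) = 279
305·t² − 558·t + 146 = 0  ⇒  m = 279² − 305·146 = 33311
m = 33311 > 0,  v_rel·d = 279 > 0  ⇒  inside

inside=yes margin=33311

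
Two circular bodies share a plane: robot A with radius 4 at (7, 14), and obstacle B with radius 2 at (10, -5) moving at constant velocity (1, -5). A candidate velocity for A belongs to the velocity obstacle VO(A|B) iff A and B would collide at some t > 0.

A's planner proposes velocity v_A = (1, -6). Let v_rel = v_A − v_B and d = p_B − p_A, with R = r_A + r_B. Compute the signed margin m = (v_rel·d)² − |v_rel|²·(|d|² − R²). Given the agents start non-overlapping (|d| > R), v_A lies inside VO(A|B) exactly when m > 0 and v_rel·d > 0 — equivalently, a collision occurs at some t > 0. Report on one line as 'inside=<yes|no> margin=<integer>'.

d = (3, -19),  |d|² = 370;  R = 4+2 = 6,  c = 370−6² = 334
v_rel = (0, -1),  |v_rel|² = 1;  v_rel·d = (0)·(3) + (-1)·(-19) = 19
1·t² − 38·t + 334 = 0  ⇒  m = 19² − 1·334 = 27
m = 27 > 0,  v_rel·d = 19 > 0  ⇒  inside

inside=yes margin=27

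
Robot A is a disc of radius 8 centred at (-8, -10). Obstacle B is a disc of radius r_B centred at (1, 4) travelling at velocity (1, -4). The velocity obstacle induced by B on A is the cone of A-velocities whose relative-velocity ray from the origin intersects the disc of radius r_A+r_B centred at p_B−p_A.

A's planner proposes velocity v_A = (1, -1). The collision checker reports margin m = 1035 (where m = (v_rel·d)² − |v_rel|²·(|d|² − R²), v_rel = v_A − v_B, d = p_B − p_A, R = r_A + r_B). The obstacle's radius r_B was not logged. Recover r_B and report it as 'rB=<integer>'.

m = 1035
d = (9, 14);  v_rel = (0, 3),  |v_rel|² = 9
v_rel×d = (0)·(14) − (3)·(9) = -27
since m = R²·9 − (-27)²:  R² = (729 + 1035) / 9 = 196
R = √196 = 14  ⇒  r_B = 14 − 8 = 6

rB=6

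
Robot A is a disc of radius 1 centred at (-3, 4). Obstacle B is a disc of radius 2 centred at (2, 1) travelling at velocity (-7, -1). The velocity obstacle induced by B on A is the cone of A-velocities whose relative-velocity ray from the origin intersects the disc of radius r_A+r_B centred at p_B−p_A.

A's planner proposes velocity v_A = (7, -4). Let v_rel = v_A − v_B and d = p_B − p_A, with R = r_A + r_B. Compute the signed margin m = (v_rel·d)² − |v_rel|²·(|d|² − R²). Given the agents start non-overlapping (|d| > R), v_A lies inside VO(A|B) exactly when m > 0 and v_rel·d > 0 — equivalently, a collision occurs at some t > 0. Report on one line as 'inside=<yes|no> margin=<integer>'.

d = (5, -3),  |d|² = 34;  R = 1+2 = 3,  c = 34−3² = 25
v_rel = (14, -3),  |v_rel|² = 205;  v_rel·d = (14)·(5) + (-3)·(-3) = 79
205·t² − 158·t + 25 = 0  ⇒  m = 79² − 205·25 = 1116
m = 1116 > 0,  v_rel·d = 79 > 0  ⇒  inside

inside=yes margin=1116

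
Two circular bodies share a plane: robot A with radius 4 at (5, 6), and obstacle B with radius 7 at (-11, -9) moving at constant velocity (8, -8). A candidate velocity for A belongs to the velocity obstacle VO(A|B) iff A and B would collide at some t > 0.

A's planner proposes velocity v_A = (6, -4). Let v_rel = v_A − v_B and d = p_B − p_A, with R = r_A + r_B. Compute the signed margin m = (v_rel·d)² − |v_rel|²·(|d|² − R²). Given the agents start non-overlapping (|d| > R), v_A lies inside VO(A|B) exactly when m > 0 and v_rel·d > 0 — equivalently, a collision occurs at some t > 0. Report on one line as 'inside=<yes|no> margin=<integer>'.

d = (-16, -15),  |d|² = 481;  R = 4+7 = 11,  c = 481−11² = 360
v_rel = (-2, 4),  |v_rel|² = 20;  v_rel·d = (-2)·(-16) + (4)·(-15) = -28
20·t² + 56·t + 360 = 0  ⇒  m = (-28)² − 20·360 = -6416
m = -6416 < 0,  v_rel·d = -28 < 0  ⇒  outside

inside=no margin=-6416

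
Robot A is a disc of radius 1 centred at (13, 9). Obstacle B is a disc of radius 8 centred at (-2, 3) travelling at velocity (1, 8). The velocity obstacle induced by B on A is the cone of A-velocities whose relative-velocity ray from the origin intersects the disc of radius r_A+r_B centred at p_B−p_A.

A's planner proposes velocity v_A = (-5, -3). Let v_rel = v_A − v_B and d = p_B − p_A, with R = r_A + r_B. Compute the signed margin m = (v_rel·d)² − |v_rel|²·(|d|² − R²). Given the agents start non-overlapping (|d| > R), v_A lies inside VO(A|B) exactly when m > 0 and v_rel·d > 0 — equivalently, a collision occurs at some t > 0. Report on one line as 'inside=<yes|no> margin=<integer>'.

d = (-15, -6),  |d|² = 261;  R = 1+8 = 9,  c = 261−9² = 180
v_rel = (-6, -11),  |v_rel|² = 157;  v_rel·d = (-6)·(-15) + (-11)·(-6) = 156
157·t² − 312·t + 180 = 0  ⇒  m = 156² − 157·180 = -3924
m = -3924 < 0,  v_rel·d = 156 > 0  ⇒  outside

inside=no margin=-3924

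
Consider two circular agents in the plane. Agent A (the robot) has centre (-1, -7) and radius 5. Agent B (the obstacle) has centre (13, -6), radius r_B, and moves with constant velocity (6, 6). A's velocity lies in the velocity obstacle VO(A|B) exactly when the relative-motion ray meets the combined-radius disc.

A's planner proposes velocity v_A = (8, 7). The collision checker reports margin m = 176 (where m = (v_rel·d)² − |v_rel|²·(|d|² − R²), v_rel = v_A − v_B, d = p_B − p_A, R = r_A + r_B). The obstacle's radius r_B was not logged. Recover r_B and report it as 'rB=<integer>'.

m = 176
d = (14, 1);  v_rel = (2, 1),  |v_rel|² = 5
v_rel×d = (2)·(1) − (1)·(14) = -12
since m = R²·5 − (-12)²:  R² = (144 + 176) / 5 = 64
R = √64 = 8  ⇒  r_B = 8 − 5 = 3

rB=3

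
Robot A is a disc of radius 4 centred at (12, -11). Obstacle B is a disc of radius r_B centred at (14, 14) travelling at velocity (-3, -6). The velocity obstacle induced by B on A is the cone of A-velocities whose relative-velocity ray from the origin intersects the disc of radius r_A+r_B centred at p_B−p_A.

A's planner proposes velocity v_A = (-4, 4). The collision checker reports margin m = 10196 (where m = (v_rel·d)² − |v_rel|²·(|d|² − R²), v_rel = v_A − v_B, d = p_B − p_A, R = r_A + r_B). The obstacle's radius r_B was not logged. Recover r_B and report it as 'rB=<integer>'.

m = 10196
d = (2, 25);  v_rel = (-1, 10),  |v_rel|² = 101
v_rel×d = (-1)·(25) − (10)·(2) = -45
since m = R²·101 − (-45)²:  R² = (2025 + 10196) / 101 = 121
R = √121 = 11  ⇒  r_B = 11 − 4 = 7

rB=7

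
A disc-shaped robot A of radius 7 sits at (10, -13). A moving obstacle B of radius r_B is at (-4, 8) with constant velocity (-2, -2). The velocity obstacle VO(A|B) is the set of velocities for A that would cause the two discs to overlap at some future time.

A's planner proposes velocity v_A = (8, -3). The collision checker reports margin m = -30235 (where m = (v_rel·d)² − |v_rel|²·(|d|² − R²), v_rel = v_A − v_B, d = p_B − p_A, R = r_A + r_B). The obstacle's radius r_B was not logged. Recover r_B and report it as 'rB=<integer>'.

m = -30235
d = (-14, 21);  v_rel = (10, -1),  |v_rel|² = 101
v_rel×d = (10)·(21) − (-1)·(-14) = 196
since m = R²·101 − 196²:  R² = (38416 + -30235) / 101 = 81
R = √81 = 9  ⇒  r_B = 9 − 7 = 2

rB=2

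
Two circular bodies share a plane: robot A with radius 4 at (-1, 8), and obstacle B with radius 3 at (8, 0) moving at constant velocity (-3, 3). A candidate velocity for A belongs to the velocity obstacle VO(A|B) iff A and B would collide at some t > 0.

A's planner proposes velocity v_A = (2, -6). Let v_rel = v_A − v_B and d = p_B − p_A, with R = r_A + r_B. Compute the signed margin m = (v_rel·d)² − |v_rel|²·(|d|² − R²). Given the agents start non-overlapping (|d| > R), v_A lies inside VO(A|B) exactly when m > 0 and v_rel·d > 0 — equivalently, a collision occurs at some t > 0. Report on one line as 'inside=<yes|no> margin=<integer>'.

d = (9, -8),  |d|² = 145;  R = 4+3 = 7,  c = 145−7² = 96
v_rel = (5, -9),  |v_rel|² = 106;  v_rel·d = (5)·(9) + (-9)·(-8) = 117
106·t² − 234·t + 96 = 0  ⇒  m = 117² − 106·96 = 3513
m = 3513 > 0,  v_rel·d = 117 > 0  ⇒  inside

inside=yes margin=3513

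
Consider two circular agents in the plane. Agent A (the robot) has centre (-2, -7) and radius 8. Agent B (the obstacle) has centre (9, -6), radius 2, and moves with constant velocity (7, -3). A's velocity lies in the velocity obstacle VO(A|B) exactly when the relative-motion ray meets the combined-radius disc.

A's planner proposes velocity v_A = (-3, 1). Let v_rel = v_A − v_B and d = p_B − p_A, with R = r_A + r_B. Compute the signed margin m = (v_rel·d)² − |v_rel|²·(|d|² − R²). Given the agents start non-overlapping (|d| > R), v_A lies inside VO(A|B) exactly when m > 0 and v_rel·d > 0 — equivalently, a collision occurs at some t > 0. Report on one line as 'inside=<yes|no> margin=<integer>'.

d = (11, 1),  |d|² = 122;  R = 8+2 = 10,  c = 122−10² = 22
v_rel = (-10, 4),  |v_rel|² = 116;  v_rel·d = (-10)·(11) + (4)·(1) = -106
116·t² + 212·t + 22 = 0  ⇒  m = (-106)² − 116·22 = 8684
m = 8684 > 0,  v_rel·d = -106 < 0  ⇒  outside

inside=no margin=8684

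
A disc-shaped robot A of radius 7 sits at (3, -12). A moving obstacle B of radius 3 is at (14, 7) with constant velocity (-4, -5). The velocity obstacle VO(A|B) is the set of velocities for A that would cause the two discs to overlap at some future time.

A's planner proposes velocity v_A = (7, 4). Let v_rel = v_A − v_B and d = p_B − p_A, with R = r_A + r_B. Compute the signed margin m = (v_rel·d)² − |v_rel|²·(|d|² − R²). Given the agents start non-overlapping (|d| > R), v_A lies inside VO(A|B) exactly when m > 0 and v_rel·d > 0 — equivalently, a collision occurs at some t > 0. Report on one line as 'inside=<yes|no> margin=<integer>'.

d = (11, 19),  |d|² = 482;  R = 7+3 = 10,  c = 482−10² = 382
v_rel = (11, 9),  |v_rel|² = 202;  v_rel·d = (11)·(11) + (9)·(19) = 292
202·t² − 584·t + 382 = 0  ⇒  m = 292² − 202·382 = 8100
m = 8100 > 0,  v_rel·d = 292 > 0  ⇒  inside

inside=yes margin=8100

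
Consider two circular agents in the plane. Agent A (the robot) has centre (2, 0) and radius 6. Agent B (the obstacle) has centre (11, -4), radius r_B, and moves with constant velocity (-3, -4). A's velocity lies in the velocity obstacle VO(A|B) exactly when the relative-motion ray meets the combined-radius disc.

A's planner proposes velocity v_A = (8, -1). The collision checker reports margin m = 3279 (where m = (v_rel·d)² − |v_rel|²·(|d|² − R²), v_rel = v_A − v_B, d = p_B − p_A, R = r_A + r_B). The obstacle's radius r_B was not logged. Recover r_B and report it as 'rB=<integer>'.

m = 3279
d = (9, -4);  v_rel = (11, 3),  |v_rel|² = 130
v_rel×d = (11)·(-4) − (3)·(9) = -71
since m = R²·130 − (-71)²:  R² = (5041 + 3279) / 130 = 64
R = √64 = 8  ⇒  r_B = 8 − 6 = 2

rB=2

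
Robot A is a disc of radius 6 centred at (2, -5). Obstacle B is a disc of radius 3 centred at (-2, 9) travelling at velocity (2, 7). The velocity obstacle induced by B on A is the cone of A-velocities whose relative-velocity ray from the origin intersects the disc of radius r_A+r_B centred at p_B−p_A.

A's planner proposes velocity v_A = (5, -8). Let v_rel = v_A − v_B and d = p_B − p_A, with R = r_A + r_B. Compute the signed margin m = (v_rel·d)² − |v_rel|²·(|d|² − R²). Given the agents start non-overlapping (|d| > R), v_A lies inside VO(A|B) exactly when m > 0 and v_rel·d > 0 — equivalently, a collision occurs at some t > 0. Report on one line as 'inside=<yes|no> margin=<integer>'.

d = (-4, 14),  |d|² = 212;  R = 6+3 = 9,  c = 212−9² = 131
v_rel = (3, -15),  |v_rel|² = 234;  v_rel·d = (3)·(-4) + (-15)·(14) = -222
234·t² + 444·t + 131 = 0  ⇒  m = (-222)² − 234·131 = 18630
m = 18630 > 0,  v_rel·d = -222 < 0  ⇒  outside

inside=no margin=18630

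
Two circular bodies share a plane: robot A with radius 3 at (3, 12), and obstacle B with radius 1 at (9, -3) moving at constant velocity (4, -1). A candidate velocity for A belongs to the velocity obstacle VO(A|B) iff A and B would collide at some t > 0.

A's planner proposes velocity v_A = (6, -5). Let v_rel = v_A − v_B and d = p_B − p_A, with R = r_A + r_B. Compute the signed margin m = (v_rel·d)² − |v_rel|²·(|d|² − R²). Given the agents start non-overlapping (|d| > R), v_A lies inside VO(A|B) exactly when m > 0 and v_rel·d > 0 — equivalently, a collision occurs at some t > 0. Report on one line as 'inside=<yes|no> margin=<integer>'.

d = (6, -15),  |d|² = 261;  R = 3+1 = 4,  c = 261−4² = 245
v_rel = (2, -4),  |v_rel|² = 20;  v_rel·d = (2)·(6) + (-4)·(-15) = 72
20·t² − 144·t + 245 = 0  ⇒  m = 72² − 20·245 = 284
m = 284 > 0,  v_rel·d = 72 > 0  ⇒  inside

inside=yes margin=284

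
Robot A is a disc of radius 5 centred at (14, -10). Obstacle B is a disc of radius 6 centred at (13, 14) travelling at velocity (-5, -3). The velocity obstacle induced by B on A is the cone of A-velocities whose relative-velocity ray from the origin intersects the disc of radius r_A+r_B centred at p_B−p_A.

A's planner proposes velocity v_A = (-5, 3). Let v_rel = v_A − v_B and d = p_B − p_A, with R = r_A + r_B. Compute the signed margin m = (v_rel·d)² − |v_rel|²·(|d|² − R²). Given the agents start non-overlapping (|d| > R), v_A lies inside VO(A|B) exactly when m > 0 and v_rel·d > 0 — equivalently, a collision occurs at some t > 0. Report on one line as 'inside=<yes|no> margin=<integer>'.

d = (-1, 24),  |d|² = 577;  R = 5+6 = 11,  c = 577−11² = 456
v_rel = (0, 6),  |v_rel|² = 36;  v_rel·d = (0)·(-1) + (6)·(24) = 144
36·t² − 288·t + 456 = 0  ⇒  m = 144² − 36·456 = 4320
m = 4320 > 0,  v_rel·d = 144 > 0  ⇒  inside

inside=yes margin=4320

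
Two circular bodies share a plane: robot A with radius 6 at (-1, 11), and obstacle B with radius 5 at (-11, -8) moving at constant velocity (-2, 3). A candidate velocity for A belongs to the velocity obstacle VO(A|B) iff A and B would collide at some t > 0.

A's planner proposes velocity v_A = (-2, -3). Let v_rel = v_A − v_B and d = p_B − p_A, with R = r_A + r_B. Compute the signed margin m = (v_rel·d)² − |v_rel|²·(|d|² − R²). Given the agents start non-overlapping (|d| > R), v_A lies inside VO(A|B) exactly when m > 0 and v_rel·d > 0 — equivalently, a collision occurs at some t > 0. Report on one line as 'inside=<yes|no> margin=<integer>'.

d = (-10, -19),  |d|² = 461;  R = 6+5 = 11,  c = 461−11² = 340
v_rel = (0, -6),  |v_rel|² = 36;  v_rel·d = (0)·(-10) + (-6)·(-19) = 114
36·t² − 228·t + 340 = 0  ⇒  m = 114² − 36·340 = 756
m = 756 > 0,  v_rel·d = 114 > 0  ⇒  inside

inside=yes margin=756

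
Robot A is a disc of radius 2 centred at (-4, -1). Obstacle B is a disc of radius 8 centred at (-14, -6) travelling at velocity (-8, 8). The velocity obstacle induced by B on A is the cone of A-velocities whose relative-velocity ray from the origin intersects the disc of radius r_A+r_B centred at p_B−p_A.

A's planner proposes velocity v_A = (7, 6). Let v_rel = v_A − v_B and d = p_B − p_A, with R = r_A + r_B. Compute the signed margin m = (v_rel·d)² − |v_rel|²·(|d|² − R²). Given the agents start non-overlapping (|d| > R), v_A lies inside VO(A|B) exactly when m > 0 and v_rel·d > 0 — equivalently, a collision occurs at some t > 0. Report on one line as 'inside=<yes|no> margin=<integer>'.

d = (-10, -5),  |d|² = 125;  R = 2+8 = 10,  c = 125−10² = 25
v_rel = (15, -2),  |v_rel|² = 229;  v_rel·d = (15)·(-10) + (-2)·(-5) = -140
229·t² + 280·t + 25 = 0  ⇒  m = (-140)² − 229·25 = 13875
m = 13875 > 0,  v_rel·d = -140 < 0  ⇒  outside

inside=no margin=13875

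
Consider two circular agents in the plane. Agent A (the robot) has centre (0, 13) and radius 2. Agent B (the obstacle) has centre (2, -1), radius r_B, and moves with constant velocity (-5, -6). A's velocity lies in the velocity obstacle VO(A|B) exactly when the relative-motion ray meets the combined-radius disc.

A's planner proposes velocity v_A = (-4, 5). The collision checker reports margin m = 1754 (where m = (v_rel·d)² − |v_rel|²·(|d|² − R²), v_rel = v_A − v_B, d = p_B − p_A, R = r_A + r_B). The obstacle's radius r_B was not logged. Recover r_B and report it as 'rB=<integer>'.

m = 1754
d = (2, -14);  v_rel = (1, 11),  |v_rel|² = 122
v_rel×d = (1)·(-14) − (11)·(2) = -36
since m = R²·122 − (-36)²:  R² = (1296 + 1754) / 122 = 25
R = √25 = 5  ⇒  r_B = 5 − 2 = 3

rB=3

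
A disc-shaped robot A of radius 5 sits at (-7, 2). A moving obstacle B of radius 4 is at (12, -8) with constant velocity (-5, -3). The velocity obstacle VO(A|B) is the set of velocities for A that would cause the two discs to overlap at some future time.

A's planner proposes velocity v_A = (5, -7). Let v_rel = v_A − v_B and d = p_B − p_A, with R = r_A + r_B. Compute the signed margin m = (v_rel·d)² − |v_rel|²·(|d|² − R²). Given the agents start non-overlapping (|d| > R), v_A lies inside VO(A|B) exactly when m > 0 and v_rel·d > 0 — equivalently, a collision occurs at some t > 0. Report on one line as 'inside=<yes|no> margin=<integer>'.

d = (19, -10),  |d|² = 461;  R = 5+4 = 9,  c = 461−9² = 380
v_rel = (10, -4),  |v_rel|² = 116;  v_rel·d = (10)·(19) + (-4)·(-10) = 230
116·t² − 460·t + 380 = 0  ⇒  m = 230² − 116·380 = 8820
m = 8820 > 0,  v_rel·d = 230 > 0  ⇒  inside

inside=yes margin=8820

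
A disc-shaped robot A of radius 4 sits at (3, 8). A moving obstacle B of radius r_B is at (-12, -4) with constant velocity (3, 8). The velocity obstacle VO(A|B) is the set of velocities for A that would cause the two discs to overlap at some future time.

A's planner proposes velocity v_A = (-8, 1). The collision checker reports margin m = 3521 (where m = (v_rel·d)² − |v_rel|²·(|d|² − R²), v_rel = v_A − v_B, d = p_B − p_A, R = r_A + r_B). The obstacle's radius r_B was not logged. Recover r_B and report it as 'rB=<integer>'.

m = 3521
d = (-15, -12);  v_rel = (-11, -7),  |v_rel|² = 170
v_rel×d = (-11)·(-12) − (-7)·(-15) = 27
since m = R²·170 − 27²:  R² = (729 + 3521) / 170 = 25
R = √25 = 5  ⇒  r_B = 5 − 4 = 1

rB=1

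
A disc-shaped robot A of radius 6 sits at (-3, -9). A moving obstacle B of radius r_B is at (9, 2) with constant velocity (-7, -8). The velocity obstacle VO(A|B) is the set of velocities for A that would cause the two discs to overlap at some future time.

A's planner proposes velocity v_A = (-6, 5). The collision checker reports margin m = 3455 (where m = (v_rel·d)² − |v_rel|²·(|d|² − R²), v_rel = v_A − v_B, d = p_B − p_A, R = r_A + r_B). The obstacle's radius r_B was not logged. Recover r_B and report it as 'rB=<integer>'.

m = 3455
d = (12, 11);  v_rel = (1, 13),  |v_rel|² = 170
v_rel×d = (1)·(11) − (13)·(12) = -145
since m = R²·170 − (-145)²:  R² = (21025 + 3455) / 170 = 144
R = √144 = 12  ⇒  r_B = 12 − 6 = 6

rB=6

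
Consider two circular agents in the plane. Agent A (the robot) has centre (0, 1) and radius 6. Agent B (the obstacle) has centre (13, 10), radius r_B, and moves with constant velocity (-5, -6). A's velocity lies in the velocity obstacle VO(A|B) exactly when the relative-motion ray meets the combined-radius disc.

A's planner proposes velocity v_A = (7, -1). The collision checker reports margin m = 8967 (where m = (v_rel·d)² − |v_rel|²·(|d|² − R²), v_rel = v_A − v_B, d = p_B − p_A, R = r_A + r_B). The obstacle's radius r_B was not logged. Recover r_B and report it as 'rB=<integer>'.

m = 8967
d = (13, 9);  v_rel = (12, 5),  |v_rel|² = 169
v_rel×d = (12)·(9) − (5)·(13) = 43
since m = R²·169 − 43²:  R² = (1849 + 8967) / 169 = 64
R = √64 = 8  ⇒  r_B = 8 − 6 = 2

rB=2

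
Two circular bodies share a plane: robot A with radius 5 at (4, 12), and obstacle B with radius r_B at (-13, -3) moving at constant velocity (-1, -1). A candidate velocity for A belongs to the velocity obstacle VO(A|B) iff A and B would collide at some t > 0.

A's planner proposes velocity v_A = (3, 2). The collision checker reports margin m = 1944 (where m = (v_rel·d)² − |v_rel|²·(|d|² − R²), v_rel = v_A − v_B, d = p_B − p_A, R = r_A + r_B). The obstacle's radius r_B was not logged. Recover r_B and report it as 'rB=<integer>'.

m = 1944
d = (-17, -15);  v_rel = (4, 3),  |v_rel|² = 25
v_rel×d = (4)·(-15) − (3)·(-17) = -9
since m = R²·25 − (-9)²:  R² = (81 + 1944) / 25 = 81
R = √81 = 9  ⇒  r_B = 9 − 5 = 4

rB=4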